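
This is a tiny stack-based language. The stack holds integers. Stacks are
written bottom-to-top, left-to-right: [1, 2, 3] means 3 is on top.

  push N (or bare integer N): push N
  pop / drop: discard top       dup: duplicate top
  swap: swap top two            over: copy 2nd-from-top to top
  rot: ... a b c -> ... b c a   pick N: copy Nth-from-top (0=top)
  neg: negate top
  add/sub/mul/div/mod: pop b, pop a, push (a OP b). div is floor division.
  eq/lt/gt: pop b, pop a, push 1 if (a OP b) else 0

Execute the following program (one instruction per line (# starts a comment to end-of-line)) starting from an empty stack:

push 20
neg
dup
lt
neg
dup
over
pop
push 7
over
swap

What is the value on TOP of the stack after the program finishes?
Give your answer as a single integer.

Answer: 7

Derivation:
After 'push 20': [20]
After 'neg': [-20]
After 'dup': [-20, -20]
After 'lt': [0]
After 'neg': [0]
After 'dup': [0, 0]
After 'over': [0, 0, 0]
After 'pop': [0, 0]
After 'push 7': [0, 0, 7]
After 'over': [0, 0, 7, 0]
After 'swap': [0, 0, 0, 7]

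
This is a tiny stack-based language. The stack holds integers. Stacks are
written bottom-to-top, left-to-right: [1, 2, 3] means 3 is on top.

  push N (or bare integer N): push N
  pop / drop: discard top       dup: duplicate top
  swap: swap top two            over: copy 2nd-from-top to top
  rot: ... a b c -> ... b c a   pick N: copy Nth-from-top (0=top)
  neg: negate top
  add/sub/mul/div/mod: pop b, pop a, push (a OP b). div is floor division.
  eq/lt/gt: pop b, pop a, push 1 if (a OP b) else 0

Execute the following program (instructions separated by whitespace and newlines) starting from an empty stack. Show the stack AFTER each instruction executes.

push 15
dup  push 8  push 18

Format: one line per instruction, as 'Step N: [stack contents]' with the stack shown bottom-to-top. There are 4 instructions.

Step 1: [15]
Step 2: [15, 15]
Step 3: [15, 15, 8]
Step 4: [15, 15, 8, 18]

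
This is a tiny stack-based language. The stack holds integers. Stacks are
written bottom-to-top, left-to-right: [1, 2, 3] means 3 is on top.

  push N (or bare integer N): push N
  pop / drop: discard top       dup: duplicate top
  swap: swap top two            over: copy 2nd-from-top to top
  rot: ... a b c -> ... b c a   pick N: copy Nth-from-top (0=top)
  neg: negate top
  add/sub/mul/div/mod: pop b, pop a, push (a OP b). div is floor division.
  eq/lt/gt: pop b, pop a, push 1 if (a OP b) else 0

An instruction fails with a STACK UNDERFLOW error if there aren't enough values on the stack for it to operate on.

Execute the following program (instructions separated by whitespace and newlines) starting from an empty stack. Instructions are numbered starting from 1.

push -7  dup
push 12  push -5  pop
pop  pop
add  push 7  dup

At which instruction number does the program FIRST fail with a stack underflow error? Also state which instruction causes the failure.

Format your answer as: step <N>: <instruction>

Step 1 ('push -7'): stack = [-7], depth = 1
Step 2 ('dup'): stack = [-7, -7], depth = 2
Step 3 ('push 12'): stack = [-7, -7, 12], depth = 3
Step 4 ('push -5'): stack = [-7, -7, 12, -5], depth = 4
Step 5 ('pop'): stack = [-7, -7, 12], depth = 3
Step 6 ('pop'): stack = [-7, -7], depth = 2
Step 7 ('pop'): stack = [-7], depth = 1
Step 8 ('add'): needs 2 value(s) but depth is 1 — STACK UNDERFLOW

Answer: step 8: add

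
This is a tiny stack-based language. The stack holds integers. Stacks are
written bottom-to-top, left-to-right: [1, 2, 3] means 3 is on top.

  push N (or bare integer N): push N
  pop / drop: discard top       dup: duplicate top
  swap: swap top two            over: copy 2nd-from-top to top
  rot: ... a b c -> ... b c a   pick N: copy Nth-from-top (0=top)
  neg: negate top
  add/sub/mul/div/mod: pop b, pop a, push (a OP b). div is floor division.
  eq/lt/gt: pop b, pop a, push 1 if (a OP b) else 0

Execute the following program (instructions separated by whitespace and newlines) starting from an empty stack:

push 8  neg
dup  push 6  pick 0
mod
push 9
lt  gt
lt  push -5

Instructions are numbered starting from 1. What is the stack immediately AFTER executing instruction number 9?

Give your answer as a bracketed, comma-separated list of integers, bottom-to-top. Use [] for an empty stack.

Step 1 ('push 8'): [8]
Step 2 ('neg'): [-8]
Step 3 ('dup'): [-8, -8]
Step 4 ('push 6'): [-8, -8, 6]
Step 5 ('pick 0'): [-8, -8, 6, 6]
Step 6 ('mod'): [-8, -8, 0]
Step 7 ('push 9'): [-8, -8, 0, 9]
Step 8 ('lt'): [-8, -8, 1]
Step 9 ('gt'): [-8, 0]

Answer: [-8, 0]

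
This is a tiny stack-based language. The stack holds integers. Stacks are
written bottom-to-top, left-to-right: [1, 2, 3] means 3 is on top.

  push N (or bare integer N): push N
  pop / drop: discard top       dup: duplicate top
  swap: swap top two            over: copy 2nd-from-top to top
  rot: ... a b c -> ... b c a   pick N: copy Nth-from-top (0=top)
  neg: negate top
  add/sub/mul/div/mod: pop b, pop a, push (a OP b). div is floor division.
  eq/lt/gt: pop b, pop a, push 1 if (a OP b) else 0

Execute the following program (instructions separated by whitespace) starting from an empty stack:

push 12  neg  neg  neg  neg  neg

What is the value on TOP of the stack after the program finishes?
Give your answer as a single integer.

Answer: -12

Derivation:
After 'push 12': [12]
After 'neg': [-12]
After 'neg': [12]
After 'neg': [-12]
After 'neg': [12]
After 'neg': [-12]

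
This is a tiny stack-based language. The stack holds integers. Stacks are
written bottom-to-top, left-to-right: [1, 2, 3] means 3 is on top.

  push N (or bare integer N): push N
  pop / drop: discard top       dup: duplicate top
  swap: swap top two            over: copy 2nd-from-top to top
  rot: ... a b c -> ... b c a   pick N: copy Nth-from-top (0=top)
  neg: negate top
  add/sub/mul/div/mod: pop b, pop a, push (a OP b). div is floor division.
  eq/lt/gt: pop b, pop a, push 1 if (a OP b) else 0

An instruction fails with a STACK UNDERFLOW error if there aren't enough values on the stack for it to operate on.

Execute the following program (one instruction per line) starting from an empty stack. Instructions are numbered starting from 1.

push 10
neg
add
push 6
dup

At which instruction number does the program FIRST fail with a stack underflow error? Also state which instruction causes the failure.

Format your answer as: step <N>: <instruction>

Answer: step 3: add

Derivation:
Step 1 ('push 10'): stack = [10], depth = 1
Step 2 ('neg'): stack = [-10], depth = 1
Step 3 ('add'): needs 2 value(s) but depth is 1 — STACK UNDERFLOW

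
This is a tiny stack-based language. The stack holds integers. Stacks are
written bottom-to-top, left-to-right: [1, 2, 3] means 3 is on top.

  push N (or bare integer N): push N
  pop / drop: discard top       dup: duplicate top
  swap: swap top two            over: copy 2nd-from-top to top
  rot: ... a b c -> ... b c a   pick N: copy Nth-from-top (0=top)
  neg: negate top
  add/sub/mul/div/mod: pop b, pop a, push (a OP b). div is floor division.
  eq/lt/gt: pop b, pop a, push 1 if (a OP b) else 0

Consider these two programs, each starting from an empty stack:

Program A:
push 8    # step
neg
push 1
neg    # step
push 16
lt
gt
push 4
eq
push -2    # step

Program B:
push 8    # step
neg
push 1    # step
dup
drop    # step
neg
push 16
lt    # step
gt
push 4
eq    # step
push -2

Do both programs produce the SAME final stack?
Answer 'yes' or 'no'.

Answer: yes

Derivation:
Program A trace:
  After 'push 8': [8]
  After 'neg': [-8]
  After 'push 1': [-8, 1]
  After 'neg': [-8, -1]
  After 'push 16': [-8, -1, 16]
  After 'lt': [-8, 1]
  After 'gt': [0]
  After 'push 4': [0, 4]
  After 'eq': [0]
  After 'push -2': [0, -2]
Program A final stack: [0, -2]

Program B trace:
  After 'push 8': [8]
  After 'neg': [-8]
  After 'push 1': [-8, 1]
  After 'dup': [-8, 1, 1]
  After 'drop': [-8, 1]
  After 'neg': [-8, -1]
  After 'push 16': [-8, -1, 16]
  After 'lt': [-8, 1]
  After 'gt': [0]
  After 'push 4': [0, 4]
  After 'eq': [0]
  After 'push -2': [0, -2]
Program B final stack: [0, -2]
Same: yes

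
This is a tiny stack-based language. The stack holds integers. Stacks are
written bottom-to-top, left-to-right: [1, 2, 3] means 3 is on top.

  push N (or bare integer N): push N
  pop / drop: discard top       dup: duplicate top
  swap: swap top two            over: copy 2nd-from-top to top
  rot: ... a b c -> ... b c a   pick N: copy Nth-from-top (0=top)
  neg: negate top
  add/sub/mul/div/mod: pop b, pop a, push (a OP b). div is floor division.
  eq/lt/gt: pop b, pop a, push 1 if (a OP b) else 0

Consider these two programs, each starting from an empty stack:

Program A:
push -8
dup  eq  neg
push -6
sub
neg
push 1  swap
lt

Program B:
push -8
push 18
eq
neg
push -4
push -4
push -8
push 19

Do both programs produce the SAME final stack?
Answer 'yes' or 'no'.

Program A trace:
  After 'push -8': [-8]
  After 'dup': [-8, -8]
  After 'eq': [1]
  After 'neg': [-1]
  After 'push -6': [-1, -6]
  After 'sub': [5]
  After 'neg': [-5]
  After 'push 1': [-5, 1]
  After 'swap': [1, -5]
  After 'lt': [0]
Program A final stack: [0]

Program B trace:
  After 'push -8': [-8]
  After 'push 18': [-8, 18]
  After 'eq': [0]
  After 'neg': [0]
  After 'push -4': [0, -4]
  After 'push -4': [0, -4, -4]
  After 'push -8': [0, -4, -4, -8]
  After 'push 19': [0, -4, -4, -8, 19]
Program B final stack: [0, -4, -4, -8, 19]
Same: no

Answer: no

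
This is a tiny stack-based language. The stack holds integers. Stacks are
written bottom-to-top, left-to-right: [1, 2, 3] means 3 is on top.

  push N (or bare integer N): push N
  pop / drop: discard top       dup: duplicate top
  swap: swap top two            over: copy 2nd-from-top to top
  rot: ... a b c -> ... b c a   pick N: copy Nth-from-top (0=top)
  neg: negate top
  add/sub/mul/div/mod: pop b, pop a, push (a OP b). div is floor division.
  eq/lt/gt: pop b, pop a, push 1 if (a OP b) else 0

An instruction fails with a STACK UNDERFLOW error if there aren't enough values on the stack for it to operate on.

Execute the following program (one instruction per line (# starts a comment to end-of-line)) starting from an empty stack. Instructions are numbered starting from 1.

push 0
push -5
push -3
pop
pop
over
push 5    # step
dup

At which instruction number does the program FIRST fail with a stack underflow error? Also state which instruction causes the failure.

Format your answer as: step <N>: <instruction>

Step 1 ('push 0'): stack = [0], depth = 1
Step 2 ('push -5'): stack = [0, -5], depth = 2
Step 3 ('push -3'): stack = [0, -5, -3], depth = 3
Step 4 ('pop'): stack = [0, -5], depth = 2
Step 5 ('pop'): stack = [0], depth = 1
Step 6 ('over'): needs 2 value(s) but depth is 1 — STACK UNDERFLOW

Answer: step 6: over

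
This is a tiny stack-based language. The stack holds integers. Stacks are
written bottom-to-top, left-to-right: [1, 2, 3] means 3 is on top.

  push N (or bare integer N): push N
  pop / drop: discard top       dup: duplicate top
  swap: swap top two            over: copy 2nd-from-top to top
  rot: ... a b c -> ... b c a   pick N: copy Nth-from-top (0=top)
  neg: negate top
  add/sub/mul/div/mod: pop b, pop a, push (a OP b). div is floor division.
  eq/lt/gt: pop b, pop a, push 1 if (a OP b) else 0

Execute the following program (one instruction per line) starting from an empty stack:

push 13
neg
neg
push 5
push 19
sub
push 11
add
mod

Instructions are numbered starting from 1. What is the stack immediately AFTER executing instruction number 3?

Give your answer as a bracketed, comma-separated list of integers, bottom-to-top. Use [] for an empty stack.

Step 1 ('push 13'): [13]
Step 2 ('neg'): [-13]
Step 3 ('neg'): [13]

Answer: [13]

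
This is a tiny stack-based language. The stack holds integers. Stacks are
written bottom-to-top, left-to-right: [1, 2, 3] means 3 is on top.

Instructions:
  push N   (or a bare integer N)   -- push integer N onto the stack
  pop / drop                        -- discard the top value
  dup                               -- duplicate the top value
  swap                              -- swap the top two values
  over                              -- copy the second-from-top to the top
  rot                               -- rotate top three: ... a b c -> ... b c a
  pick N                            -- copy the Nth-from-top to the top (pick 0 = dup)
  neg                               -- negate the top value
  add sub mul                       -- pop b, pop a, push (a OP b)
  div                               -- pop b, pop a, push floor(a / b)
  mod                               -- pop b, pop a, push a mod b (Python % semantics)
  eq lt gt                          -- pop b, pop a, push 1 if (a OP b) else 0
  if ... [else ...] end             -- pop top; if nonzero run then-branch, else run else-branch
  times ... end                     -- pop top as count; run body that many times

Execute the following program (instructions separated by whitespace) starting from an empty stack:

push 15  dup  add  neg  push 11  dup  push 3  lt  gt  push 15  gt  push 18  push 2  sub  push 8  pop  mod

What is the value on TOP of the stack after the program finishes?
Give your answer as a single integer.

Answer: 0

Derivation:
After 'push 15': [15]
After 'dup': [15, 15]
After 'add': [30]
After 'neg': [-30]
After 'push 11': [-30, 11]
After 'dup': [-30, 11, 11]
After 'push 3': [-30, 11, 11, 3]
After 'lt': [-30, 11, 0]
After 'gt': [-30, 1]
After 'push 15': [-30, 1, 15]
After 'gt': [-30, 0]
After 'push 18': [-30, 0, 18]
After 'push 2': [-30, 0, 18, 2]
After 'sub': [-30, 0, 16]
After 'push 8': [-30, 0, 16, 8]
After 'pop': [-30, 0, 16]
After 'mod': [-30, 0]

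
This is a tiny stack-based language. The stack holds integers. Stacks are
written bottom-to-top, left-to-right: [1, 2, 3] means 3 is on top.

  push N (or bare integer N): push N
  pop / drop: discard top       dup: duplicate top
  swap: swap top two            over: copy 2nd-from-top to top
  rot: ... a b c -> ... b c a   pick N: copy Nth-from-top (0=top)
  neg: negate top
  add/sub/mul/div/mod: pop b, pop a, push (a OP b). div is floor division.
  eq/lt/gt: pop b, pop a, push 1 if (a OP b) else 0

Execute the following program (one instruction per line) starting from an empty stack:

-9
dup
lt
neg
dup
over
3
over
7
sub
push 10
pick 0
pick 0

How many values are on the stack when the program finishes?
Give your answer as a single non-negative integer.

After 'push -9': stack = [-9] (depth 1)
After 'dup': stack = [-9, -9] (depth 2)
After 'lt': stack = [0] (depth 1)
After 'neg': stack = [0] (depth 1)
After 'dup': stack = [0, 0] (depth 2)
After 'over': stack = [0, 0, 0] (depth 3)
After 'push 3': stack = [0, 0, 0, 3] (depth 4)
After 'over': stack = [0, 0, 0, 3, 0] (depth 5)
After 'push 7': stack = [0, 0, 0, 3, 0, 7] (depth 6)
After 'sub': stack = [0, 0, 0, 3, -7] (depth 5)
After 'push 10': stack = [0, 0, 0, 3, -7, 10] (depth 6)
After 'pick 0': stack = [0, 0, 0, 3, -7, 10, 10] (depth 7)
After 'pick 0': stack = [0, 0, 0, 3, -7, 10, 10, 10] (depth 8)

Answer: 8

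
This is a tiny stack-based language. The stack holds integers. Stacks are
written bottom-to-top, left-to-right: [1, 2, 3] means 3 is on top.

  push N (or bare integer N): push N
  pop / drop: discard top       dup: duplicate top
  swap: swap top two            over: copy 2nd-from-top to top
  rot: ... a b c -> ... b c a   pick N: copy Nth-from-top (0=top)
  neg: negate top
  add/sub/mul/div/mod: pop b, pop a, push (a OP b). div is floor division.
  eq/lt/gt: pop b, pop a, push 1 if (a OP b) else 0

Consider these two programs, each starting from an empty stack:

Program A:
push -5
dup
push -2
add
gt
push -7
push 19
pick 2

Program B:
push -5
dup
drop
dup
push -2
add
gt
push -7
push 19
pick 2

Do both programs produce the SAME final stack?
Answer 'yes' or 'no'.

Program A trace:
  After 'push -5': [-5]
  After 'dup': [-5, -5]
  After 'push -2': [-5, -5, -2]
  After 'add': [-5, -7]
  After 'gt': [1]
  After 'push -7': [1, -7]
  After 'push 19': [1, -7, 19]
  After 'pick 2': [1, -7, 19, 1]
Program A final stack: [1, -7, 19, 1]

Program B trace:
  After 'push -5': [-5]
  After 'dup': [-5, -5]
  After 'drop': [-5]
  After 'dup': [-5, -5]
  After 'push -2': [-5, -5, -2]
  After 'add': [-5, -7]
  After 'gt': [1]
  After 'push -7': [1, -7]
  After 'push 19': [1, -7, 19]
  After 'pick 2': [1, -7, 19, 1]
Program B final stack: [1, -7, 19, 1]
Same: yes

Answer: yes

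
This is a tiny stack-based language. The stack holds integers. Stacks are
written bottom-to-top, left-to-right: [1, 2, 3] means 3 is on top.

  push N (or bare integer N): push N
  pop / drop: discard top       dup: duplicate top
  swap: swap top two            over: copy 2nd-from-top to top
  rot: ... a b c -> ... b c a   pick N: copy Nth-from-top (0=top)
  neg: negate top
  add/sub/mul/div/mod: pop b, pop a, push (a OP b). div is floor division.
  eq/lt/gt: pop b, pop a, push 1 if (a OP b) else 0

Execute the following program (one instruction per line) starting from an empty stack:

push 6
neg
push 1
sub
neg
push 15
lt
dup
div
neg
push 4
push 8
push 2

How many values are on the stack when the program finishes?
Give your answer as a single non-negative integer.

Answer: 4

Derivation:
After 'push 6': stack = [6] (depth 1)
After 'neg': stack = [-6] (depth 1)
After 'push 1': stack = [-6, 1] (depth 2)
After 'sub': stack = [-7] (depth 1)
After 'neg': stack = [7] (depth 1)
After 'push 15': stack = [7, 15] (depth 2)
After 'lt': stack = [1] (depth 1)
After 'dup': stack = [1, 1] (depth 2)
After 'div': stack = [1] (depth 1)
After 'neg': stack = [-1] (depth 1)
After 'push 4': stack = [-1, 4] (depth 2)
After 'push 8': stack = [-1, 4, 8] (depth 3)
After 'push 2': stack = [-1, 4, 8, 2] (depth 4)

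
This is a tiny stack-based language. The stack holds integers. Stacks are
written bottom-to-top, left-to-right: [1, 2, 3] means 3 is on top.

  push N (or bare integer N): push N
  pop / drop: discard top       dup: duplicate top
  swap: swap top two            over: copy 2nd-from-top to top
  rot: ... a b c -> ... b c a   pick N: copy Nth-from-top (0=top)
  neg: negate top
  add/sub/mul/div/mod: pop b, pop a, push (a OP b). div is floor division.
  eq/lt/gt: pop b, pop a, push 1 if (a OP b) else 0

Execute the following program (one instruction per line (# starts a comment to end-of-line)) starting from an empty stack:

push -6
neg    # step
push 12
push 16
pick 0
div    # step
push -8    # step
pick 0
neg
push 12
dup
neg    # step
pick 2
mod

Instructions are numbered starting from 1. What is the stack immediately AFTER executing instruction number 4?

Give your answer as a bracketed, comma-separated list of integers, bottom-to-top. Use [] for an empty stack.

Step 1 ('push -6'): [-6]
Step 2 ('neg'): [6]
Step 3 ('push 12'): [6, 12]
Step 4 ('push 16'): [6, 12, 16]

Answer: [6, 12, 16]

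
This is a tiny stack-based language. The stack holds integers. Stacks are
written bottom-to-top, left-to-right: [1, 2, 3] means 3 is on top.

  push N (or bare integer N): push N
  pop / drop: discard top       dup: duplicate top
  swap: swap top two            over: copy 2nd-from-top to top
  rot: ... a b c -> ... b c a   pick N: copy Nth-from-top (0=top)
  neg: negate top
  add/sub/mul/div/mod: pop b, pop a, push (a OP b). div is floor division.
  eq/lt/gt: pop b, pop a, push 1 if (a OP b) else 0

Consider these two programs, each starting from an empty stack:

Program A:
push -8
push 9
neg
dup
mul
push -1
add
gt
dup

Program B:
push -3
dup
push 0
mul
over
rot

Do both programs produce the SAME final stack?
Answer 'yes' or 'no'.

Answer: no

Derivation:
Program A trace:
  After 'push -8': [-8]
  After 'push 9': [-8, 9]
  After 'neg': [-8, -9]
  After 'dup': [-8, -9, -9]
  After 'mul': [-8, 81]
  After 'push -1': [-8, 81, -1]
  After 'add': [-8, 80]
  After 'gt': [0]
  After 'dup': [0, 0]
Program A final stack: [0, 0]

Program B trace:
  After 'push -3': [-3]
  After 'dup': [-3, -3]
  After 'push 0': [-3, -3, 0]
  After 'mul': [-3, 0]
  After 'over': [-3, 0, -3]
  After 'rot': [0, -3, -3]
Program B final stack: [0, -3, -3]
Same: no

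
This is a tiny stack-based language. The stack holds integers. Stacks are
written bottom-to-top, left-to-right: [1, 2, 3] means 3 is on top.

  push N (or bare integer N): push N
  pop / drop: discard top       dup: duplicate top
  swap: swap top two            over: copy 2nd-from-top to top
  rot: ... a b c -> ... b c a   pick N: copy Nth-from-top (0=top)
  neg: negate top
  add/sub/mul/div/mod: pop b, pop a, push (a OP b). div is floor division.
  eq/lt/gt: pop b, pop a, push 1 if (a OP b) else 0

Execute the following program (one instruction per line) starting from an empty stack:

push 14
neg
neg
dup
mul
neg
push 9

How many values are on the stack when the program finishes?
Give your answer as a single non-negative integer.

Answer: 2

Derivation:
After 'push 14': stack = [14] (depth 1)
After 'neg': stack = [-14] (depth 1)
After 'neg': stack = [14] (depth 1)
After 'dup': stack = [14, 14] (depth 2)
After 'mul': stack = [196] (depth 1)
After 'neg': stack = [-196] (depth 1)
After 'push 9': stack = [-196, 9] (depth 2)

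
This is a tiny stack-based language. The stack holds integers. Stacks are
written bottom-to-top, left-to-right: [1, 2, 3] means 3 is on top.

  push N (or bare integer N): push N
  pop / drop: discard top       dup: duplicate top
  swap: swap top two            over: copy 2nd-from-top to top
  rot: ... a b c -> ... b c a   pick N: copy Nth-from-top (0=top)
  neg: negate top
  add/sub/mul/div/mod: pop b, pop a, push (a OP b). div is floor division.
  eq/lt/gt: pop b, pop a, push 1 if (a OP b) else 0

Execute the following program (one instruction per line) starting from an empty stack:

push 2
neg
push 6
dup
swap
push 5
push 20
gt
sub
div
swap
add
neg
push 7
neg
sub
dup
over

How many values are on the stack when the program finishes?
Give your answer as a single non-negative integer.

Answer: 3

Derivation:
After 'push 2': stack = [2] (depth 1)
After 'neg': stack = [-2] (depth 1)
After 'push 6': stack = [-2, 6] (depth 2)
After 'dup': stack = [-2, 6, 6] (depth 3)
After 'swap': stack = [-2, 6, 6] (depth 3)
After 'push 5': stack = [-2, 6, 6, 5] (depth 4)
After 'push 20': stack = [-2, 6, 6, 5, 20] (depth 5)
After 'gt': stack = [-2, 6, 6, 0] (depth 4)
After 'sub': stack = [-2, 6, 6] (depth 3)
After 'div': stack = [-2, 1] (depth 2)
After 'swap': stack = [1, -2] (depth 2)
After 'add': stack = [-1] (depth 1)
After 'neg': stack = [1] (depth 1)
After 'push 7': stack = [1, 7] (depth 2)
After 'neg': stack = [1, -7] (depth 2)
After 'sub': stack = [8] (depth 1)
After 'dup': stack = [8, 8] (depth 2)
After 'over': stack = [8, 8, 8] (depth 3)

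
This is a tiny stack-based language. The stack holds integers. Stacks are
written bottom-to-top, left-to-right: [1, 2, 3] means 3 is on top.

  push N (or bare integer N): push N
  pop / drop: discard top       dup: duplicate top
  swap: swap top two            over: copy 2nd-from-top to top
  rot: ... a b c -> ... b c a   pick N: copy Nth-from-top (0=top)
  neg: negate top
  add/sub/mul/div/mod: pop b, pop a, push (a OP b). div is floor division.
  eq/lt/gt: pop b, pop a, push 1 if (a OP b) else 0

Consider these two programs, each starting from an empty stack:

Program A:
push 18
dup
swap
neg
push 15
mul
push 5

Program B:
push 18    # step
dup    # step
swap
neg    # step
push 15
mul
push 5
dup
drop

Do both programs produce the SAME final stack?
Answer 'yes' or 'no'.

Answer: yes

Derivation:
Program A trace:
  After 'push 18': [18]
  After 'dup': [18, 18]
  After 'swap': [18, 18]
  After 'neg': [18, -18]
  After 'push 15': [18, -18, 15]
  After 'mul': [18, -270]
  After 'push 5': [18, -270, 5]
Program A final stack: [18, -270, 5]

Program B trace:
  After 'push 18': [18]
  After 'dup': [18, 18]
  After 'swap': [18, 18]
  After 'neg': [18, -18]
  After 'push 15': [18, -18, 15]
  After 'mul': [18, -270]
  After 'push 5': [18, -270, 5]
  After 'dup': [18, -270, 5, 5]
  After 'drop': [18, -270, 5]
Program B final stack: [18, -270, 5]
Same: yes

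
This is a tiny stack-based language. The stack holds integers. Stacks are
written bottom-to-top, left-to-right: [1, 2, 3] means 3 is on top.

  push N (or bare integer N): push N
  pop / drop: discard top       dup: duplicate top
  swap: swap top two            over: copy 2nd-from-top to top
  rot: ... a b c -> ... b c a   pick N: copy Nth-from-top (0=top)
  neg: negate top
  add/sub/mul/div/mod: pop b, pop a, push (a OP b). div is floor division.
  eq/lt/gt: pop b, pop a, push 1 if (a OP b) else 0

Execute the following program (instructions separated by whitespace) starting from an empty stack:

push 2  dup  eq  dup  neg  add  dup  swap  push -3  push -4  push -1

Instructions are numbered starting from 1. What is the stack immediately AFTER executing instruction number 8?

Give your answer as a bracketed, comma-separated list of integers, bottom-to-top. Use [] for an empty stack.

Answer: [0, 0]

Derivation:
Step 1 ('push 2'): [2]
Step 2 ('dup'): [2, 2]
Step 3 ('eq'): [1]
Step 4 ('dup'): [1, 1]
Step 5 ('neg'): [1, -1]
Step 6 ('add'): [0]
Step 7 ('dup'): [0, 0]
Step 8 ('swap'): [0, 0]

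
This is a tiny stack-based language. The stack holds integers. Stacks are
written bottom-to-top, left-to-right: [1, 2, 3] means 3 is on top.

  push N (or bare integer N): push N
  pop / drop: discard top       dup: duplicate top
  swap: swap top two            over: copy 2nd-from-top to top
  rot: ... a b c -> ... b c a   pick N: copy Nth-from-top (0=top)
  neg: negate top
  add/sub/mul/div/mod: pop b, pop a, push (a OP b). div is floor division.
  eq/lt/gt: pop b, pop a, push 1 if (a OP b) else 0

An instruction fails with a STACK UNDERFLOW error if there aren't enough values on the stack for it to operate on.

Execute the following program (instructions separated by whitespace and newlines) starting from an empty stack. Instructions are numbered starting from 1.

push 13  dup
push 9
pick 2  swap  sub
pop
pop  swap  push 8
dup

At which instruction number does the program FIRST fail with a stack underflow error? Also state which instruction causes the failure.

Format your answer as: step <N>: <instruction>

Answer: step 9: swap

Derivation:
Step 1 ('push 13'): stack = [13], depth = 1
Step 2 ('dup'): stack = [13, 13], depth = 2
Step 3 ('push 9'): stack = [13, 13, 9], depth = 3
Step 4 ('pick 2'): stack = [13, 13, 9, 13], depth = 4
Step 5 ('swap'): stack = [13, 13, 13, 9], depth = 4
Step 6 ('sub'): stack = [13, 13, 4], depth = 3
Step 7 ('pop'): stack = [13, 13], depth = 2
Step 8 ('pop'): stack = [13], depth = 1
Step 9 ('swap'): needs 2 value(s) but depth is 1 — STACK UNDERFLOW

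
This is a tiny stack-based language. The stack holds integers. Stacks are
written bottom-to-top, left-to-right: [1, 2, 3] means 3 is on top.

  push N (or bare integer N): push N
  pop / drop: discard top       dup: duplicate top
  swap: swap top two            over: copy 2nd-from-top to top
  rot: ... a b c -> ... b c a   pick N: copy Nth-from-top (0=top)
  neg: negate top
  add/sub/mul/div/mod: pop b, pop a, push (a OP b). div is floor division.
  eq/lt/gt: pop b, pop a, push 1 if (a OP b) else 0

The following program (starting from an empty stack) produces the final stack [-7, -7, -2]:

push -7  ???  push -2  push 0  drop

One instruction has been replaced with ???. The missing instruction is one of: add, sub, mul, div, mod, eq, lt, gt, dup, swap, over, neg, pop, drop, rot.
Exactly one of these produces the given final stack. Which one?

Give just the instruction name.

Stack before ???: [-7]
Stack after ???:  [-7, -7]
The instruction that transforms [-7] -> [-7, -7] is: dup

Answer: dup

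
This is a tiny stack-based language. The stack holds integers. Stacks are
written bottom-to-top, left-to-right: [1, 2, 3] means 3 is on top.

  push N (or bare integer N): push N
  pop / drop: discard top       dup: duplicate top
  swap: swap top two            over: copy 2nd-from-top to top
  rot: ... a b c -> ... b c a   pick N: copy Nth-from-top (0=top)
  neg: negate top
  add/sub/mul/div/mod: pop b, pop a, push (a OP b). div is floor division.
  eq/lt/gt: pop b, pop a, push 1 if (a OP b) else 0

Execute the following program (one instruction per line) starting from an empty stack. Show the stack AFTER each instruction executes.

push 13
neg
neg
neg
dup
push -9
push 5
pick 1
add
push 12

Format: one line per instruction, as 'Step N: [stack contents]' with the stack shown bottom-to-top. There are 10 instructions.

Step 1: [13]
Step 2: [-13]
Step 3: [13]
Step 4: [-13]
Step 5: [-13, -13]
Step 6: [-13, -13, -9]
Step 7: [-13, -13, -9, 5]
Step 8: [-13, -13, -9, 5, -9]
Step 9: [-13, -13, -9, -4]
Step 10: [-13, -13, -9, -4, 12]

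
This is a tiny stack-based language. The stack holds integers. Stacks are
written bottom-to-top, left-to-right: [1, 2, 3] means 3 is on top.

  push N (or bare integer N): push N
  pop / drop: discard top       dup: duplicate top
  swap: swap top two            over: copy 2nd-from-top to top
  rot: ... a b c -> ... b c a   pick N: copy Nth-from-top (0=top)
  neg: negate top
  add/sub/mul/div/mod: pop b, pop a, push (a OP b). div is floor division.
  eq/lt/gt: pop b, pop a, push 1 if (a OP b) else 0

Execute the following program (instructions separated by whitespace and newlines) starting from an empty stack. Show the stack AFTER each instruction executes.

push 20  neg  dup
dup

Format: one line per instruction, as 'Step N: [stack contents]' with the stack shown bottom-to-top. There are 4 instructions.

Step 1: [20]
Step 2: [-20]
Step 3: [-20, -20]
Step 4: [-20, -20, -20]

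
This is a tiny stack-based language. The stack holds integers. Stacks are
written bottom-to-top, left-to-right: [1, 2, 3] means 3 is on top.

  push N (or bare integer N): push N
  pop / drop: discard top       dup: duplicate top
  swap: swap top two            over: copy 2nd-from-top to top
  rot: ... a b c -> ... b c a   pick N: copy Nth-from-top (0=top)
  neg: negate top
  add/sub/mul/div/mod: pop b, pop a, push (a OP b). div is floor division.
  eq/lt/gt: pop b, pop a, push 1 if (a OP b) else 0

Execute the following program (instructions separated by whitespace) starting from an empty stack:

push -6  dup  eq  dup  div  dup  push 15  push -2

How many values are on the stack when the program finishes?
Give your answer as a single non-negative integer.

Answer: 4

Derivation:
After 'push -6': stack = [-6] (depth 1)
After 'dup': stack = [-6, -6] (depth 2)
After 'eq': stack = [1] (depth 1)
After 'dup': stack = [1, 1] (depth 2)
After 'div': stack = [1] (depth 1)
After 'dup': stack = [1, 1] (depth 2)
After 'push 15': stack = [1, 1, 15] (depth 3)
After 'push -2': stack = [1, 1, 15, -2] (depth 4)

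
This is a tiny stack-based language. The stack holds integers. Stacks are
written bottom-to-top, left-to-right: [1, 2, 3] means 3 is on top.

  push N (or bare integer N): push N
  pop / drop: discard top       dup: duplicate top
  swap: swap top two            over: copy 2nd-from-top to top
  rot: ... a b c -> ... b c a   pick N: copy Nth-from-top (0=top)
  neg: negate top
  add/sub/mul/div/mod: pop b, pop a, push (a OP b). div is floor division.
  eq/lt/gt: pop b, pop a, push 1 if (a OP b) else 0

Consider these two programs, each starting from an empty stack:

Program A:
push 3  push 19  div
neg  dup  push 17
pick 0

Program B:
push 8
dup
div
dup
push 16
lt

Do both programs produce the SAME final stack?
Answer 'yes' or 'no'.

Answer: no

Derivation:
Program A trace:
  After 'push 3': [3]
  After 'push 19': [3, 19]
  After 'div': [0]
  After 'neg': [0]
  After 'dup': [0, 0]
  After 'push 17': [0, 0, 17]
  After 'pick 0': [0, 0, 17, 17]
Program A final stack: [0, 0, 17, 17]

Program B trace:
  After 'push 8': [8]
  After 'dup': [8, 8]
  After 'div': [1]
  After 'dup': [1, 1]
  After 'push 16': [1, 1, 16]
  After 'lt': [1, 1]
Program B final stack: [1, 1]
Same: no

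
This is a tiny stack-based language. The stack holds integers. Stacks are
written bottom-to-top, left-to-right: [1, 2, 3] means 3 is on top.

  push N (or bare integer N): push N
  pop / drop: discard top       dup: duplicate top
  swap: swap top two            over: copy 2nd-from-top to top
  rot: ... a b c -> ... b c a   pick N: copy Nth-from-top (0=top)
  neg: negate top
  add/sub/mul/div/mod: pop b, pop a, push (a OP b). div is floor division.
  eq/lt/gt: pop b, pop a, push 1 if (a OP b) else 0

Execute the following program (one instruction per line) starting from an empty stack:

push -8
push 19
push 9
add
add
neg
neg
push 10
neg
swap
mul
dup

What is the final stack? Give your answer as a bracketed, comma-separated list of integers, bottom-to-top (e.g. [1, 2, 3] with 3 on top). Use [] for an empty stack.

Answer: [-200, -200]

Derivation:
After 'push -8': [-8]
After 'push 19': [-8, 19]
After 'push 9': [-8, 19, 9]
After 'add': [-8, 28]
After 'add': [20]
After 'neg': [-20]
After 'neg': [20]
After 'push 10': [20, 10]
After 'neg': [20, -10]
After 'swap': [-10, 20]
After 'mul': [-200]
After 'dup': [-200, -200]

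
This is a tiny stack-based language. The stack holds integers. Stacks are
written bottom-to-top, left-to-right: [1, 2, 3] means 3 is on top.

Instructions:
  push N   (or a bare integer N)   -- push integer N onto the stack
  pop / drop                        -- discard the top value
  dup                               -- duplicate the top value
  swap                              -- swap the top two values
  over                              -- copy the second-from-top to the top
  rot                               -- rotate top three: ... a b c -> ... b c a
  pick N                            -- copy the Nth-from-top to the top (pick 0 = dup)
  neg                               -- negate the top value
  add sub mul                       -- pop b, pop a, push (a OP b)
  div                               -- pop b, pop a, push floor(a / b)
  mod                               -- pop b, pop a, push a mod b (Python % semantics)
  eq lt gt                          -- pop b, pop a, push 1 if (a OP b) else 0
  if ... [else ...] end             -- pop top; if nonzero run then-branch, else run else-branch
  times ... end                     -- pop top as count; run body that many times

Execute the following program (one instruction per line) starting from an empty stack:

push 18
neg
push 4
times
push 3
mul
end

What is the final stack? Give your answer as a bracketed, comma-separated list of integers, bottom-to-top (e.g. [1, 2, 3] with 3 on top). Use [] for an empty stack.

Answer: [-1458]

Derivation:
After 'push 18': [18]
After 'neg': [-18]
After 'push 4': [-18, 4]
After 'times': [-18]
After 'push 3': [-18, 3]
After 'mul': [-54]
After 'push 3': [-54, 3]
After 'mul': [-162]
After 'push 3': [-162, 3]
After 'mul': [-486]
After 'push 3': [-486, 3]
After 'mul': [-1458]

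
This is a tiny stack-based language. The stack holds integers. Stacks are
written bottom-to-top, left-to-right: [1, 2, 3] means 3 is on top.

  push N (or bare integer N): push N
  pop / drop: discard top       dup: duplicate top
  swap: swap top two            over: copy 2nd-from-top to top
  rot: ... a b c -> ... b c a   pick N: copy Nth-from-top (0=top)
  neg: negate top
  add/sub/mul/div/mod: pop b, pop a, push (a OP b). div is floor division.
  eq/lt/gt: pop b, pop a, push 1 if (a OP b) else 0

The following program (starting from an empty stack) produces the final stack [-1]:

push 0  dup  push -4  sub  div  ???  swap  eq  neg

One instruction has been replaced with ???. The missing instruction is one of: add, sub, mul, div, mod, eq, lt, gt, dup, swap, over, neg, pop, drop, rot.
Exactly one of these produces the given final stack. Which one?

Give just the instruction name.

Stack before ???: [0]
Stack after ???:  [0, 0]
The instruction that transforms [0] -> [0, 0] is: dup

Answer: dup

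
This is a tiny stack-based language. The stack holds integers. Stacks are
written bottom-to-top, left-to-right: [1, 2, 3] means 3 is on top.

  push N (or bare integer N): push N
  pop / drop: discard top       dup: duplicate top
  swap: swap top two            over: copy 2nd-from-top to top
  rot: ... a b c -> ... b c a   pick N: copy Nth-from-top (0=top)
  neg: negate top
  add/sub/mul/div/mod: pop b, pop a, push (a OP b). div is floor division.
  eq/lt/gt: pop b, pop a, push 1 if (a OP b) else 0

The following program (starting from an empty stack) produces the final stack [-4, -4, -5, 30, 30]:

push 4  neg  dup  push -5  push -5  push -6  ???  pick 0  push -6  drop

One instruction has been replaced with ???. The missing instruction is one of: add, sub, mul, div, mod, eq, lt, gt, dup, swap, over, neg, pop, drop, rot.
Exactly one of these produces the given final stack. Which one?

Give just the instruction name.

Stack before ???: [-4, -4, -5, -5, -6]
Stack after ???:  [-4, -4, -5, 30]
The instruction that transforms [-4, -4, -5, -5, -6] -> [-4, -4, -5, 30] is: mul

Answer: mul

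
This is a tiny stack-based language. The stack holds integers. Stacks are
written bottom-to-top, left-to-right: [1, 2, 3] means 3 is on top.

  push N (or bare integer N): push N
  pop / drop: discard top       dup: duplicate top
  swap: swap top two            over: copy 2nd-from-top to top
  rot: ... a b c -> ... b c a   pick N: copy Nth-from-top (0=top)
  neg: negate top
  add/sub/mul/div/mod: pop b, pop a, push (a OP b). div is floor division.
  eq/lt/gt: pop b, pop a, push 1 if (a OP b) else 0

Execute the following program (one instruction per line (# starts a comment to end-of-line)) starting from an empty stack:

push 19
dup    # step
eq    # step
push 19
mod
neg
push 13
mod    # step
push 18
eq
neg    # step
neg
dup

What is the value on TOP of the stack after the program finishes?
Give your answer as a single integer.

Answer: 0

Derivation:
After 'push 19': [19]
After 'dup': [19, 19]
After 'eq': [1]
After 'push 19': [1, 19]
After 'mod': [1]
After 'neg': [-1]
After 'push 13': [-1, 13]
After 'mod': [12]
After 'push 18': [12, 18]
After 'eq': [0]
After 'neg': [0]
After 'neg': [0]
After 'dup': [0, 0]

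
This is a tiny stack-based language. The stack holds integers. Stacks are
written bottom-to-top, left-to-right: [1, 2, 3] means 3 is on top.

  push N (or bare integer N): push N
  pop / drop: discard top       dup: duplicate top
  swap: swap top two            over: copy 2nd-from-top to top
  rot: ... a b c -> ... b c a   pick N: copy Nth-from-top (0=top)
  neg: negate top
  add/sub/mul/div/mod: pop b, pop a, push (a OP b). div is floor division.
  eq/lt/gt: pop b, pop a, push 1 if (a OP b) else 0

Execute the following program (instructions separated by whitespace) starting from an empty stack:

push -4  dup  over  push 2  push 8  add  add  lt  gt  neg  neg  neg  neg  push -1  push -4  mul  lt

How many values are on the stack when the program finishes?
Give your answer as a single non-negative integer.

Answer: 1

Derivation:
After 'push -4': stack = [-4] (depth 1)
After 'dup': stack = [-4, -4] (depth 2)
After 'over': stack = [-4, -4, -4] (depth 3)
After 'push 2': stack = [-4, -4, -4, 2] (depth 4)
After 'push 8': stack = [-4, -4, -4, 2, 8] (depth 5)
After 'add': stack = [-4, -4, -4, 10] (depth 4)
After 'add': stack = [-4, -4, 6] (depth 3)
After 'lt': stack = [-4, 1] (depth 2)
After 'gt': stack = [0] (depth 1)
After 'neg': stack = [0] (depth 1)
After 'neg': stack = [0] (depth 1)
After 'neg': stack = [0] (depth 1)
After 'neg': stack = [0] (depth 1)
After 'push -1': stack = [0, -1] (depth 2)
After 'push -4': stack = [0, -1, -4] (depth 3)
After 'mul': stack = [0, 4] (depth 2)
After 'lt': stack = [1] (depth 1)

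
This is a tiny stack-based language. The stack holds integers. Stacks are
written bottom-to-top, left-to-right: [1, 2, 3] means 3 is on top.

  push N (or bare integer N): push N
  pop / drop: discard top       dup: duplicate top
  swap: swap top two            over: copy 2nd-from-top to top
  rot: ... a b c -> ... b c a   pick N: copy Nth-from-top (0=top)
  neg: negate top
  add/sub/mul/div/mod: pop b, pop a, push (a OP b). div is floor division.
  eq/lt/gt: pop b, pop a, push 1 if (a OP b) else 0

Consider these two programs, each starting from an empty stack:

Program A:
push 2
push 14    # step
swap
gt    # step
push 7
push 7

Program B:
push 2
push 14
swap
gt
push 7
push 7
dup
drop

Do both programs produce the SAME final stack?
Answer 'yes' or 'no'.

Answer: yes

Derivation:
Program A trace:
  After 'push 2': [2]
  After 'push 14': [2, 14]
  After 'swap': [14, 2]
  After 'gt': [1]
  After 'push 7': [1, 7]
  After 'push 7': [1, 7, 7]
Program A final stack: [1, 7, 7]

Program B trace:
  After 'push 2': [2]
  After 'push 14': [2, 14]
  After 'swap': [14, 2]
  After 'gt': [1]
  After 'push 7': [1, 7]
  After 'push 7': [1, 7, 7]
  After 'dup': [1, 7, 7, 7]
  After 'drop': [1, 7, 7]
Program B final stack: [1, 7, 7]
Same: yes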